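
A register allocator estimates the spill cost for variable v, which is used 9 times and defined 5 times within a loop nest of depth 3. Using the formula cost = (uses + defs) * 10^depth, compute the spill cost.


uses + defs = 9 + 5 = 14
10^3 = 1000
Spill cost = 14 * 1000 = 14000

14000


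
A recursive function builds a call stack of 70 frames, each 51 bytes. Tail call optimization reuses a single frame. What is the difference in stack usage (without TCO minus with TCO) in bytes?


Without TCO: 70 * 51 = 3570 bytes
With TCO: reuse 1 frame = 51 bytes
Savings = 3570 - 51 = 3519

3519


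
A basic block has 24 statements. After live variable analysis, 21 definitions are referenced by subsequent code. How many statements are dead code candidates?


Dead code = total statements - live definitions
= 24 - 21 = 3

3


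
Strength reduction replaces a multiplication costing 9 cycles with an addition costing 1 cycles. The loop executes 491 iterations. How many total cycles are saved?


Per-iteration saving = 9 - 1 = 8
Total saved = 491 * 8 = 3928

3928


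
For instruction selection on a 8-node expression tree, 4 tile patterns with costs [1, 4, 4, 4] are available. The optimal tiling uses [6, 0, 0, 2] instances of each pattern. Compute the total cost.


Total cost = sum(count_i * cost_i)
= 6*1 + 0*4 + 0*4 + 2*4
= 14

14


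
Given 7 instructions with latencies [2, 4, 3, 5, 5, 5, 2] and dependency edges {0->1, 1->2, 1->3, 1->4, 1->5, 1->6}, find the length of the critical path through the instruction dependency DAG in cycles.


Compute longest path through dependency graph: dist(Ik) = max over predecessors of dist + latency(Ik).
dist(I0) = latency 2 = 2
dist(I1) = dist(I0) + 4 = 2 + 4 = 6
dist(I2) = dist(I1) + 3 = 6 + 3 = 9
dist(I3) = dist(I1) + 5 = 6 + 5 = 11
dist(I4) = dist(I1) + 5 = 6 + 5 = 11
dist(I5) = dist(I1) + 5 = 6 + 5 = 11
dist(I6) = dist(I1) + 2 = 6 + 2 = 8
Critical path = max dist = 11

11


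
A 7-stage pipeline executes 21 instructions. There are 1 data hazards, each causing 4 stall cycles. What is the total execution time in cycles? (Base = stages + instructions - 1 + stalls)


Base cycles = 7 + 21 - 1 = 27
Total stalls = 1 * 4 = 4
Total = 27 + 4 = 31

31


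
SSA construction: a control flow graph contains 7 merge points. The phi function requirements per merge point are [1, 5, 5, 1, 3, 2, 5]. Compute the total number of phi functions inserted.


Total phi functions = sum of phi functions at each join node
= 1 + 5 + 5 + 1 + 3 + 2 + 5 = 22

22


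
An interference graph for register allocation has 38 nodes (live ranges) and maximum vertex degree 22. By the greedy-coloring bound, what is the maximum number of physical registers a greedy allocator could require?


Greedy coloring never needs more than (max_degree + 1) colors: when coloring a vertex, at most max_degree neighbors are already colored.
Upper bound = 22 + 1 = 23

23


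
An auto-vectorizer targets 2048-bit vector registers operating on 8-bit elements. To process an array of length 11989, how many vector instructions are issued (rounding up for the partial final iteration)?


Width = 2048 / 8 = 256 elements per vector op
Iterations = ceil(11989 / 256) = 47

47


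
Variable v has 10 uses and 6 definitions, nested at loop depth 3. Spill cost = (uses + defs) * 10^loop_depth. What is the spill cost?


uses + defs = 10 + 6 = 16
10^3 = 1000
Spill cost = 16 * 1000 = 16000

16000


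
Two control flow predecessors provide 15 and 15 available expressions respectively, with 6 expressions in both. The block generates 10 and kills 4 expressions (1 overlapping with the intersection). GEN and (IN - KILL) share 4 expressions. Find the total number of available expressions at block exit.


IN = intersection of predecessors = 6
IN - KILL = 6 - 1 = 5
|OUT| = |GEN| + |IN - KILL| - |GEN ∩ (IN - KILL)| = 10 + 5 - 4 = 11

11


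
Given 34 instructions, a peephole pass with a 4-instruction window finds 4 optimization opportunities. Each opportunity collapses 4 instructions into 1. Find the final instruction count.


Each match removes 3 instructions.
Total removed = 4 * 3 = 12
Remaining = 34 - 12 = 22

22


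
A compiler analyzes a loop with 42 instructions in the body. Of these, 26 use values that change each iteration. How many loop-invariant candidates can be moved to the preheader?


Invariant candidates = total - loop-dependent
= 42 - 26 = 16

16


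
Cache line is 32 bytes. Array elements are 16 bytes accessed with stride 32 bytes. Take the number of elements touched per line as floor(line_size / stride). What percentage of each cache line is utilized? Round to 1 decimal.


Elements per cache line = floor(32 / 32) = 1
Bytes used = 1 * 16 = 16
Utilization = 16 / 32 * 100 = 50.0%

50.0


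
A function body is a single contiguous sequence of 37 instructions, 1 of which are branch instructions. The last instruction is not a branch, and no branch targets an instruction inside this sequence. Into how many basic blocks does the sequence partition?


With no in-sequence branch targets, the leaders are the first instruction plus the instruction after each branch.
Number of basic blocks = branches + 1
= 1 + 1 = 2

2


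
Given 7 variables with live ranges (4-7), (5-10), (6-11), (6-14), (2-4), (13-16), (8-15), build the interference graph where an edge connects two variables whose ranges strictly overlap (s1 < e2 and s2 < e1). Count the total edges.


Check all pairs for overlapping intervals.
Two intervals (s1,e1) and (s2,e2) overlap if s1 < e2 and s2 < e1.
v0 (4-7) vs v1..v6: overlaps v1, v2, v3 -> 3
v1 (5-10) vs v2..v6: overlaps v2, v3, v6 -> 3
v2 (6-11) vs v3..v6: overlaps v3, v6 -> 2
v3 (6-14) vs v4..v6: overlaps v5, v6 -> 2
v4 (2-4) vs v5..v6: overlaps none -> 0
v5 (13-16) vs v6: overlaps v6 -> 1
Total overlapping pairs = 3 + 3 + 2 + 2 + 0 + 1 = 11

11


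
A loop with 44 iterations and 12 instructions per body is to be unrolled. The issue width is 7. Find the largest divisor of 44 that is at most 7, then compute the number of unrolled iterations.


Largest divisor of 44 <= 7 is 4
New iterations = 44 / 4 = 11

11


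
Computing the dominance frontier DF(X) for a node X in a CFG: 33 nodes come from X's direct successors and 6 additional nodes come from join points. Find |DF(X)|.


DF(X) = direct successor contributions + join point contributions
= 33 + 6 = 39

39


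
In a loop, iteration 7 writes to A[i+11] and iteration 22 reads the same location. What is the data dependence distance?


Distance = read iteration - write iteration
= 22 - 7 = 15

15


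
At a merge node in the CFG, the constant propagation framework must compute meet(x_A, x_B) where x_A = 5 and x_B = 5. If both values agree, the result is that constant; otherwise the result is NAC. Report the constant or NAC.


Meet operation: if both paths give the same constant, result is that constant; if they differ, result is NAC (not-a-constant).
Path A: 5, Path B: 5 -> equal
Result: constant -> 5

5


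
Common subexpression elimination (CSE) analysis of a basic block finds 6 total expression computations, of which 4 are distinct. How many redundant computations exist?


CSE count = total expressions - unique expressions
= 6 - 4 = 2

2


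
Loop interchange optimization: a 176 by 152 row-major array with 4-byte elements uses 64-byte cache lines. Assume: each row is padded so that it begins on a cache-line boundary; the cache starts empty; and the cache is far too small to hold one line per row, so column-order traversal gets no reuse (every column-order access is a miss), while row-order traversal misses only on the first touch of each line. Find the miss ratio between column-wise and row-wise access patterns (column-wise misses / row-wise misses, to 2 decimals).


Each row occupies 152 * 4 = 608 bytes and starts on a line boundary, so it spans ceil(608 / 64) = 10 cache lines.
Row-major traversal misses (one per line touched): 176 * ceil(152 * 4 / 64) = 1760
Column-major traversal misses (no reuse, every access misses): 176 * 152 = 26752
Ratio = 26752 / 1760 = 15.2

15.2


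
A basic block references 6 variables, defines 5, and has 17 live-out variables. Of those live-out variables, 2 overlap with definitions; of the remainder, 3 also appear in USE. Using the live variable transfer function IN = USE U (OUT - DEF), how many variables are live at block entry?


OUT - DEF: 17 - 2 = 15
|IN| = |USE| + |OUT - DEF| - |USE ∩ (OUT - DEF)| = 6 + 15 - 3 = 18

18


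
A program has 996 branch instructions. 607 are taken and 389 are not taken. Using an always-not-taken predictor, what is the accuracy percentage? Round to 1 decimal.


Predictor: always-not-taken
Correct predictions = 389
Accuracy = 389 / 996 * 100 = 39.1%

39.1


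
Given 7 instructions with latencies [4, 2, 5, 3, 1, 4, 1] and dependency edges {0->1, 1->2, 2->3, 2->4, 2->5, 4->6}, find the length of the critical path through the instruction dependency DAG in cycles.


Compute longest path through dependency graph: dist(Ik) = max over predecessors of dist + latency(Ik).
dist(I0) = latency 4 = 4
dist(I1) = dist(I0) + 2 = 4 + 2 = 6
dist(I2) = dist(I1) + 5 = 6 + 5 = 11
dist(I3) = dist(I2) + 3 = 11 + 3 = 14
dist(I4) = dist(I2) + 1 = 11 + 1 = 12
dist(I5) = dist(I2) + 4 = 11 + 4 = 15
dist(I6) = dist(I4) + 1 = 12 + 1 = 13
Critical path = max dist = 15

15


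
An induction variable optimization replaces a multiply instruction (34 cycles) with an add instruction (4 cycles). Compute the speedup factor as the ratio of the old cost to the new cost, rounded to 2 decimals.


Ratio = mult_cost / add_cost = 34 / 4 = 8.5

8.5


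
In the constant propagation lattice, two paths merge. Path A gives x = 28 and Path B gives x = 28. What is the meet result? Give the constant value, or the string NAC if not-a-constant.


Meet operation: if both paths give the same constant, result is that constant; if they differ, result is NAC (not-a-constant).
Path A: 28, Path B: 28 -> equal
Result: constant -> 28

28


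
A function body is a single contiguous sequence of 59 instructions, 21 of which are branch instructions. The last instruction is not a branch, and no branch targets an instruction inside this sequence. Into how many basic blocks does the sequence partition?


With no in-sequence branch targets, the leaders are the first instruction plus the instruction after each branch.
Number of basic blocks = branches + 1
= 21 + 1 = 22

22


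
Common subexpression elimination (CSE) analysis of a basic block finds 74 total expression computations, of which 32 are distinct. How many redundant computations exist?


CSE count = total expressions - unique expressions
= 74 - 32 = 42

42


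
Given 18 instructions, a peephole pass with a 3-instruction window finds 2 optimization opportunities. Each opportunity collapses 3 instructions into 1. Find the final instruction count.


Each match removes 2 instructions.
Total removed = 2 * 2 = 4
Remaining = 18 - 4 = 14

14


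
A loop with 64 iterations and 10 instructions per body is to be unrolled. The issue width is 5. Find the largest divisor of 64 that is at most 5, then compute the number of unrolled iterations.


Largest divisor of 64 <= 5 is 4
New iterations = 64 / 4 = 16

16


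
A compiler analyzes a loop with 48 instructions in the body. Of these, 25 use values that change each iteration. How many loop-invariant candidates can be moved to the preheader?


Invariant candidates = total - loop-dependent
= 48 - 25 = 23

23


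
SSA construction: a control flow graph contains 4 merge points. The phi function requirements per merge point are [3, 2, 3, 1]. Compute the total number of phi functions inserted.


Total phi functions = sum of phi functions at each join node
= 3 + 2 + 3 + 1 = 9

9


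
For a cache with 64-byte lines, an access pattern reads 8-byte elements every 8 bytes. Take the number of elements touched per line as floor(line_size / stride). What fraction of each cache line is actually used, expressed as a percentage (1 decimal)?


Elements per cache line = floor(64 / 8) = 8
Bytes used = 8 * 8 = 64
Utilization = 64 / 64 * 100 = 100.0%

100.0


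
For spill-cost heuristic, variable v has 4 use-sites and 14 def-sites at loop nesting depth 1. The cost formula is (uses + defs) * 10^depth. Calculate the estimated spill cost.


uses + defs = 4 + 14 = 18
10^1 = 10
Spill cost = 18 * 10 = 180

180


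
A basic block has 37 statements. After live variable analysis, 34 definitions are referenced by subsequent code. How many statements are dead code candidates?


Dead code = total statements - live definitions
= 37 - 34 = 3

3


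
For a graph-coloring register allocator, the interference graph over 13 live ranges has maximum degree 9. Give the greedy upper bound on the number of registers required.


Greedy coloring never needs more than (max_degree + 1) colors: when coloring a vertex, at most max_degree neighbors are already colored.
Upper bound = 9 + 1 = 10

10


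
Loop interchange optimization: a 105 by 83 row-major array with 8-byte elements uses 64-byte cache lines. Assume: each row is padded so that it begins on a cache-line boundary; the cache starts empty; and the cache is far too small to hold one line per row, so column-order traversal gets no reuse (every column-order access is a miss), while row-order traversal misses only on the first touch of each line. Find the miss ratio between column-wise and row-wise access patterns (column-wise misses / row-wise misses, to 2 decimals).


Each row occupies 83 * 8 = 664 bytes and starts on a line boundary, so it spans ceil(664 / 64) = 11 cache lines.
Row-major traversal misses (one per line touched): 105 * ceil(83 * 8 / 64) = 1155
Column-major traversal misses (no reuse, every access misses): 105 * 83 = 8715
Ratio = 8715 / 1155 = 7.55

7.55


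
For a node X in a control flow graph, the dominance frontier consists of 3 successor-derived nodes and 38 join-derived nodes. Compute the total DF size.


DF(X) = direct successor contributions + join point contributions
= 3 + 38 = 41

41


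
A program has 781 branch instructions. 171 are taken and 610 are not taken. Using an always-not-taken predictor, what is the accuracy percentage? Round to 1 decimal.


Predictor: always-not-taken
Correct predictions = 610
Accuracy = 610 / 781 * 100 = 78.1%

78.1


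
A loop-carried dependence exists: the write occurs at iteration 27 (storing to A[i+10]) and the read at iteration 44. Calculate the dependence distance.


Distance = read iteration - write iteration
= 44 - 27 = 17

17


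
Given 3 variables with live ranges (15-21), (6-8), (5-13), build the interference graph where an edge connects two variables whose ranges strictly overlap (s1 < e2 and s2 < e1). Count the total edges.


Check all pairs for overlapping intervals.
Two intervals (s1,e1) and (s2,e2) overlap if s1 < e2 and s2 < e1.
v0 (15-21) vs v1..v2: overlaps none -> 0
v1 (6-8) vs v2: overlaps v2 -> 1
Total overlapping pairs = 0 + 1 = 1

1


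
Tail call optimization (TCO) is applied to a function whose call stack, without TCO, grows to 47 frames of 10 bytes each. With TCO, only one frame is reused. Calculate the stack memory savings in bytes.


Without TCO: 47 * 10 = 470 bytes
With TCO: reuse 1 frame = 10 bytes
Savings = 470 - 10 = 460

460


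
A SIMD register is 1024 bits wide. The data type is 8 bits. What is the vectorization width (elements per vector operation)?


Width = SIMD bits / data type bits
= 1024 / 8 = 128

128


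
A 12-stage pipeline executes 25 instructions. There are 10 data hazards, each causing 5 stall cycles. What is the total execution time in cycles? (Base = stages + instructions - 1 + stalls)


Base cycles = 12 + 25 - 1 = 36
Total stalls = 10 * 5 = 50
Total = 36 + 50 = 86

86


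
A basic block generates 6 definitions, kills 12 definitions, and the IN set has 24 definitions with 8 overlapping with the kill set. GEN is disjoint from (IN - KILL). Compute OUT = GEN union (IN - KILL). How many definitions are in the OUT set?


IN - KILL: 24 - 8 = 16 surviving definitions
OUT = GEN + surviving = 6 + 16 = 22

22


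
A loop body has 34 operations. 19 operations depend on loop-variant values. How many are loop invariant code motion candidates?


Invariant candidates = total - loop-dependent
= 34 - 19 = 15

15


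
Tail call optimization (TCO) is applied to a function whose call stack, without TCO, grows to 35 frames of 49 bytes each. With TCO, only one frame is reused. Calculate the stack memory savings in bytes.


Without TCO: 35 * 49 = 1715 bytes
With TCO: reuse 1 frame = 49 bytes
Savings = 1715 - 49 = 1666

1666


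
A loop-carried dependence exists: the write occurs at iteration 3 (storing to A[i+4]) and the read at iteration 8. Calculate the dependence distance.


Distance = read iteration - write iteration
= 8 - 3 = 5

5


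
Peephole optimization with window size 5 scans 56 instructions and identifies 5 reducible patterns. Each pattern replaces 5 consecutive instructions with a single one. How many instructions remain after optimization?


Each match removes 4 instructions.
Total removed = 5 * 4 = 20
Remaining = 56 - 20 = 36

36


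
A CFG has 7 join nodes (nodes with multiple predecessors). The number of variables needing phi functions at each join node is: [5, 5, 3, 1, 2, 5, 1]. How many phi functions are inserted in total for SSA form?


Total phi functions = sum of phi functions at each join node
= 5 + 5 + 3 + 1 + 2 + 5 + 1 = 22

22


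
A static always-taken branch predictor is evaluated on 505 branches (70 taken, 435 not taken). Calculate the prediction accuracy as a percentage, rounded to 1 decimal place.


Predictor: always-taken
Correct predictions = 70
Accuracy = 70 / 505 * 100 = 13.9%

13.9


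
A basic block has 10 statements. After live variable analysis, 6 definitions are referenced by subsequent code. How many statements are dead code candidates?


Dead code = total statements - live definitions
= 10 - 6 = 4

4


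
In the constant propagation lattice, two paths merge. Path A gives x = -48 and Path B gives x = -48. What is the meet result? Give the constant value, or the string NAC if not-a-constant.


Meet operation: if both paths give the same constant, result is that constant; if they differ, result is NAC (not-a-constant).
Path A: -48, Path B: -48 -> equal
Result: constant -> -48

-48


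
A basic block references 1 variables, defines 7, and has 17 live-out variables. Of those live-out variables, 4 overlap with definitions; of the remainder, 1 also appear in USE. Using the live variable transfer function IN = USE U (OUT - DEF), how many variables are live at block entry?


OUT - DEF: 17 - 4 = 13
|IN| = |USE| + |OUT - DEF| - |USE ∩ (OUT - DEF)| = 1 + 13 - 1 = 13

13


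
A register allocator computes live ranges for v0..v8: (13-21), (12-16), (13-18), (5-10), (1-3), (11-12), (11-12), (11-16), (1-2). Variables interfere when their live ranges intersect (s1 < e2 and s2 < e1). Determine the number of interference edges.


Check all pairs for overlapping intervals.
Two intervals (s1,e1) and (s2,e2) overlap if s1 < e2 and s2 < e1.
v0 (13-21) vs v1..v8: overlaps v1, v2, v7 -> 3
v1 (12-16) vs v2..v8: overlaps v2, v7 -> 2
v2 (13-18) vs v3..v8: overlaps v7 -> 1
v3 (5-10) vs v4..v8: overlaps none -> 0
v4 (1-3) vs v5..v8: overlaps v8 -> 1
v5 (11-12) vs v6..v8: overlaps v6, v7 -> 2
v6 (11-12) vs v7..v8: overlaps v7 -> 1
v7 (11-16) vs v8: overlaps none -> 0
Total overlapping pairs = 3 + 2 + 1 + 0 + 1 + 2 + 1 + 0 = 10

10


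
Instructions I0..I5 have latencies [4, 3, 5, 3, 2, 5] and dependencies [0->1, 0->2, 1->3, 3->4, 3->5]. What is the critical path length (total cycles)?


Compute longest path through dependency graph: dist(Ik) = max over predecessors of dist + latency(Ik).
dist(I0) = latency 4 = 4
dist(I1) = dist(I0) + 3 = 4 + 3 = 7
dist(I2) = dist(I0) + 5 = 4 + 5 = 9
dist(I3) = dist(I1) + 3 = 7 + 3 = 10
dist(I4) = dist(I3) + 2 = 10 + 2 = 12
dist(I5) = dist(I3) + 5 = 10 + 5 = 15
Critical path = max dist = 15

15


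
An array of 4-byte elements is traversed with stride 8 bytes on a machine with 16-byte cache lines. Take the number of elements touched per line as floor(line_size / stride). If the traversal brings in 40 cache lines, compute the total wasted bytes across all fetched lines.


Elements per line = floor(16 / 8) = 2
Bytes used per line = 2 * 4 = 8
Wasted per line = 16 - 8 = 8
Total wasted = 8 * 40 = 320

320


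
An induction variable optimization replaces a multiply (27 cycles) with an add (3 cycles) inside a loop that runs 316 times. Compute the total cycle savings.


Per-iteration saving = 27 - 3 = 24
Total saved = 316 * 24 = 7584

7584


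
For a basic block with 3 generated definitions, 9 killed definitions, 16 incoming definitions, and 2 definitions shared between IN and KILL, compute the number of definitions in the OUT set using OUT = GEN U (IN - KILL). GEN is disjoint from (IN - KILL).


IN - KILL: 16 - 2 = 14 surviving definitions
OUT = GEN + surviving = 3 + 14 = 17

17


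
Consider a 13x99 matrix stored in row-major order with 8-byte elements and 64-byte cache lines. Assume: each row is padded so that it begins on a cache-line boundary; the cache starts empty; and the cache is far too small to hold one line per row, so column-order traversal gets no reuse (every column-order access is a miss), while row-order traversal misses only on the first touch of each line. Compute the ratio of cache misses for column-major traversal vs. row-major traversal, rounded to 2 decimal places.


Each row occupies 99 * 8 = 792 bytes and starts on a line boundary, so it spans ceil(792 / 64) = 13 cache lines.
Row-major traversal misses (one per line touched): 13 * ceil(99 * 8 / 64) = 169
Column-major traversal misses (no reuse, every access misses): 13 * 99 = 1287
Ratio = 1287 / 169 = 7.62

7.62


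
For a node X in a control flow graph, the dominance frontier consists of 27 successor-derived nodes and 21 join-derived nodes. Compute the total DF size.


DF(X) = direct successor contributions + join point contributions
= 27 + 21 = 48

48


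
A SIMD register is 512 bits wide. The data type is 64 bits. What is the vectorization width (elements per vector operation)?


Width = SIMD bits / data type bits
= 512 / 64 = 8

8


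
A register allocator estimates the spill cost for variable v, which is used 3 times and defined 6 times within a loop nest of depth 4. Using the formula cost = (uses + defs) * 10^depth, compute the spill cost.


uses + defs = 3 + 6 = 9
10^4 = 10000
Spill cost = 9 * 10000 = 90000

90000


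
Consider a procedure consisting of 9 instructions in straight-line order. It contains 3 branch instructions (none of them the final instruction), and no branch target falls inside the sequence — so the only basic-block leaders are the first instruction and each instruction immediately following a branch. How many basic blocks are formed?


With no in-sequence branch targets, the leaders are the first instruction plus the instruction after each branch.
Number of basic blocks = branches + 1
= 3 + 1 = 4

4


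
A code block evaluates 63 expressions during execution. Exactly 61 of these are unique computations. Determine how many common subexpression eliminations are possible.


CSE count = total expressions - unique expressions
= 63 - 61 = 2

2


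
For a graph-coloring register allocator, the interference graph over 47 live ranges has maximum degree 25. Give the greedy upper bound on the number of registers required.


Greedy coloring never needs more than (max_degree + 1) colors: when coloring a vertex, at most max_degree neighbors are already colored.
Upper bound = 25 + 1 = 26

26


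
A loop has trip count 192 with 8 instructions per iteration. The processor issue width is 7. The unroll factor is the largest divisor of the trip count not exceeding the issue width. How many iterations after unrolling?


Largest divisor of 192 <= 7 is 6
New iterations = 192 / 6 = 32

32


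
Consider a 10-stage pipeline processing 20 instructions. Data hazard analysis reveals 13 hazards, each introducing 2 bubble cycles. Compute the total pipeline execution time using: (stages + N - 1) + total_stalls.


Base cycles = 10 + 20 - 1 = 29
Total stalls = 13 * 2 = 26
Total = 29 + 26 = 55

55


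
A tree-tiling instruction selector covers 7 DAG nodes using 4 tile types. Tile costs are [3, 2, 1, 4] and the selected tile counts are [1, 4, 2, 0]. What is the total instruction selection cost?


Total cost = sum(count_i * cost_i)
= 1*3 + 4*2 + 2*1 + 0*4
= 13

13


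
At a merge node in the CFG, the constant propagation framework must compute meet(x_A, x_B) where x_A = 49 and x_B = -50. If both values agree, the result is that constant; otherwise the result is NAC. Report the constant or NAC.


Meet operation: if both paths give the same constant, result is that constant; if they differ, result is NAC (not-a-constant).
Path A: 49, Path B: -50 -> differ
Result: not-a-constant -> NAC

NAC


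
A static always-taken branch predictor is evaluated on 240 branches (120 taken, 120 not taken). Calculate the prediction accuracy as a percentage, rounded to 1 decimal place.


Predictor: always-taken
Correct predictions = 120
Accuracy = 120 / 240 * 100 = 50.0%

50.0


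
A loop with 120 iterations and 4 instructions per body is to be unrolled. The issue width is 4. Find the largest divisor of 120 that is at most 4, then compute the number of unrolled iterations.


Largest divisor of 120 <= 4 is 4
New iterations = 120 / 4 = 30

30


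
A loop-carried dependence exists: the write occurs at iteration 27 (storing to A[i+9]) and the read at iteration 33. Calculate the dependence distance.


Distance = read iteration - write iteration
= 33 - 27 = 6

6


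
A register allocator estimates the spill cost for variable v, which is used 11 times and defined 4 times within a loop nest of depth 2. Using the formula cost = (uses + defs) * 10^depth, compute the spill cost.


uses + defs = 11 + 4 = 15
10^2 = 100
Spill cost = 15 * 100 = 1500

1500


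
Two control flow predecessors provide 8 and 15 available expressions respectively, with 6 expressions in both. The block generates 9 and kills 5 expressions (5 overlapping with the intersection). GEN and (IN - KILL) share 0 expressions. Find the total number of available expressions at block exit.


IN = intersection of predecessors = 6
IN - KILL = 6 - 5 = 1
|OUT| = |GEN| + |IN - KILL| - |GEN ∩ (IN - KILL)| = 9 + 1 - 0 = 10

10


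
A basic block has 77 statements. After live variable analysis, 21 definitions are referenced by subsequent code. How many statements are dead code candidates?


Dead code = total statements - live definitions
= 77 - 21 = 56

56


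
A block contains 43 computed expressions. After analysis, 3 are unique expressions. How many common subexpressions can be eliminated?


CSE count = total expressions - unique expressions
= 43 - 3 = 40

40


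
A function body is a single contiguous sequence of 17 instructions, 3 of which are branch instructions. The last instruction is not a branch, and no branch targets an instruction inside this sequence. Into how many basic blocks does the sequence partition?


With no in-sequence branch targets, the leaders are the first instruction plus the instruction after each branch.
Number of basic blocks = branches + 1
= 3 + 1 = 4

4


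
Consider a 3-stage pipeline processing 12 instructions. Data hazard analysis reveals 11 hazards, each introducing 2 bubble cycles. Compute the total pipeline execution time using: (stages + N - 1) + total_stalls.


Base cycles = 3 + 12 - 1 = 14
Total stalls = 11 * 2 = 22
Total = 14 + 22 = 36

36


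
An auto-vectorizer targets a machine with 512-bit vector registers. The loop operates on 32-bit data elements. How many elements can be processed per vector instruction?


Width = SIMD bits / data type bits
= 512 / 32 = 16

16


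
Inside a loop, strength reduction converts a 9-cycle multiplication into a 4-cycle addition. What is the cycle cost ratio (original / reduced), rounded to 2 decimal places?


Ratio = mult_cost / add_cost = 9 / 4 = 2.25

2.25


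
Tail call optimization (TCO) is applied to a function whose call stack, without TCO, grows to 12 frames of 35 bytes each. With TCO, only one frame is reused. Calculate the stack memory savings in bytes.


Without TCO: 12 * 35 = 420 bytes
With TCO: reuse 1 frame = 35 bytes
Savings = 420 - 35 = 385

385


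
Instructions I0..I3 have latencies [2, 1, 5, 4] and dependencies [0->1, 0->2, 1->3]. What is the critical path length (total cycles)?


Compute longest path through dependency graph: dist(Ik) = max over predecessors of dist + latency(Ik).
dist(I0) = latency 2 = 2
dist(I1) = dist(I0) + 1 = 2 + 1 = 3
dist(I2) = dist(I0) + 5 = 2 + 5 = 7
dist(I3) = dist(I1) + 4 = 3 + 4 = 7
Critical path = max dist = 7

7


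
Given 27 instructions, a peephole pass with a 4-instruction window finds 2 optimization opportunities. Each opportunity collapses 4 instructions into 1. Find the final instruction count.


Each match removes 3 instructions.
Total removed = 2 * 3 = 6
Remaining = 27 - 6 = 21

21


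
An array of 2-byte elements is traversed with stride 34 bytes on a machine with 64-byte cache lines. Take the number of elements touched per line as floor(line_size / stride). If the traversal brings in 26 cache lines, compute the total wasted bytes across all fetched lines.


Elements per line = floor(64 / 34) = 1
Bytes used per line = 1 * 2 = 2
Wasted per line = 64 - 2 = 62
Total wasted = 62 * 26 = 1612

1612


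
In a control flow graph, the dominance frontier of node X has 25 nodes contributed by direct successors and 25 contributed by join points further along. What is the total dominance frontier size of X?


DF(X) = direct successor contributions + join point contributions
= 25 + 25 = 50

50


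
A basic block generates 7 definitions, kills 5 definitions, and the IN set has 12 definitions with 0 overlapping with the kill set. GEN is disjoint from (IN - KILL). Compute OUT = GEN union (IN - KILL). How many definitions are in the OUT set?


IN - KILL: 12 - 0 = 12 surviving definitions
OUT = GEN + surviving = 7 + 12 = 19

19


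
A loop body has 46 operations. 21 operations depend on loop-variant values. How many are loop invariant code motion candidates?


Invariant candidates = total - loop-dependent
= 46 - 21 = 25

25


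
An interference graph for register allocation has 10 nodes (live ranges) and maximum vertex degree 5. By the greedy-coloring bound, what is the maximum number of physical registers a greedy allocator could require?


Greedy coloring never needs more than (max_degree + 1) colors: when coloring a vertex, at most max_degree neighbors are already colored.
Upper bound = 5 + 1 = 6

6


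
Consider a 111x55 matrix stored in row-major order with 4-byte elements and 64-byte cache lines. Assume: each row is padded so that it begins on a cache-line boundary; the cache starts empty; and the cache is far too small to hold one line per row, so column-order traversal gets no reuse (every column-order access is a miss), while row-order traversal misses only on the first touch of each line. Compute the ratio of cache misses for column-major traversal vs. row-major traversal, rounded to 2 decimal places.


Each row occupies 55 * 4 = 220 bytes and starts on a line boundary, so it spans ceil(220 / 64) = 4 cache lines.
Row-major traversal misses (one per line touched): 111 * ceil(55 * 4 / 64) = 444
Column-major traversal misses (no reuse, every access misses): 111 * 55 = 6105
Ratio = 6105 / 444 = 13.75

13.75


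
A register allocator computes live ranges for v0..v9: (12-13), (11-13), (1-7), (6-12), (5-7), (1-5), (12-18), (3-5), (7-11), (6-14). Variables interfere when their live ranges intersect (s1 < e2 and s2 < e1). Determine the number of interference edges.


Check all pairs for overlapping intervals.
Two intervals (s1,e1) and (s2,e2) overlap if s1 < e2 and s2 < e1.
v0 (12-13) vs v1..v9: overlaps v1, v6, v9 -> 3
v1 (11-13) vs v2..v9: overlaps v3, v6, v9 -> 3
v2 (1-7) vs v3..v9: overlaps v3, v4, v5, v7, v9 -> 5
v3 (6-12) vs v4..v9: overlaps v4, v8, v9 -> 3
v4 (5-7) vs v5..v9: overlaps v9 -> 1
v5 (1-5) vs v6..v9: overlaps v7 -> 1
v6 (12-18) vs v7..v9: overlaps v9 -> 1
v7 (3-5) vs v8..v9: overlaps none -> 0
v8 (7-11) vs v9: overlaps v9 -> 1
Total overlapping pairs = 3 + 3 + 5 + 3 + 1 + 1 + 1 + 0 + 1 = 18

18


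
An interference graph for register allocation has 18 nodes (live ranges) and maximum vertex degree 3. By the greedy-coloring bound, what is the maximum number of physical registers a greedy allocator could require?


Greedy coloring never needs more than (max_degree + 1) colors: when coloring a vertex, at most max_degree neighbors are already colored.
Upper bound = 3 + 1 = 4

4


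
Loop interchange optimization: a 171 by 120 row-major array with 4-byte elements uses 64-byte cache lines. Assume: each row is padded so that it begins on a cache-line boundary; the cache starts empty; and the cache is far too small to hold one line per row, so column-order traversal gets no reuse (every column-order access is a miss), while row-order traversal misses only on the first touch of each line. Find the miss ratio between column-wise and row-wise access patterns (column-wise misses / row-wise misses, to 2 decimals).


Each row occupies 120 * 4 = 480 bytes and starts on a line boundary, so it spans ceil(480 / 64) = 8 cache lines.
Row-major traversal misses (one per line touched): 171 * ceil(120 * 4 / 64) = 1368
Column-major traversal misses (no reuse, every access misses): 171 * 120 = 20520
Ratio = 20520 / 1368 = 15.0

15.0


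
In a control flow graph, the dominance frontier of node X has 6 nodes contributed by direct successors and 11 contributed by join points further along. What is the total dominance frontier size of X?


DF(X) = direct successor contributions + join point contributions
= 6 + 11 = 17

17


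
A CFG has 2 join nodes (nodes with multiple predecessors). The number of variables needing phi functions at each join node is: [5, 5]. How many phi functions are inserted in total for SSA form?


Total phi functions = sum of phi functions at each join node
= 5 + 5 = 10

10


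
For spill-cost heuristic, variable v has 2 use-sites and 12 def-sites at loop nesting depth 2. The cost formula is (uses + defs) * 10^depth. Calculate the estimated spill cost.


uses + defs = 2 + 12 = 14
10^2 = 100
Spill cost = 14 * 100 = 1400

1400


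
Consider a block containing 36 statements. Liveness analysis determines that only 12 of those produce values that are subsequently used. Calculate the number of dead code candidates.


Dead code = total statements - live definitions
= 36 - 12 = 24

24


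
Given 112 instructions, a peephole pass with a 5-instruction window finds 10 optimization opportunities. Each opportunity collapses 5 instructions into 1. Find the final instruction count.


Each match removes 4 instructions.
Total removed = 10 * 4 = 40
Remaining = 112 - 40 = 72

72


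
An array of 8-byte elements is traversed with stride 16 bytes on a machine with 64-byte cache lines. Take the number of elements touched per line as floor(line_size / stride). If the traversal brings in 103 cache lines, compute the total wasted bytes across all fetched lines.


Elements per line = floor(64 / 16) = 4
Bytes used per line = 4 * 8 = 32
Wasted per line = 64 - 32 = 32
Total wasted = 32 * 103 = 3296

3296


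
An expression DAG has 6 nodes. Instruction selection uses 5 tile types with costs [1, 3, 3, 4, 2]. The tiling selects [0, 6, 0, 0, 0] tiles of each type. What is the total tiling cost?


Total cost = sum(count_i * cost_i)
= 0*1 + 6*3 + 0*3 + 0*4 + 0*2
= 18

18


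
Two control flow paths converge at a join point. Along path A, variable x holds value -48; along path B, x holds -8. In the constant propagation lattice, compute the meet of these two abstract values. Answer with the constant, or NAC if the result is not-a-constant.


Meet operation: if both paths give the same constant, result is that constant; if they differ, result is NAC (not-a-constant).
Path A: -48, Path B: -8 -> differ
Result: not-a-constant -> NAC

NAC


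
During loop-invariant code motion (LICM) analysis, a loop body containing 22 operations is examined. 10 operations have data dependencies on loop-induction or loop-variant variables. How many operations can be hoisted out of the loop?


Invariant candidates = total - loop-dependent
= 22 - 10 = 12

12


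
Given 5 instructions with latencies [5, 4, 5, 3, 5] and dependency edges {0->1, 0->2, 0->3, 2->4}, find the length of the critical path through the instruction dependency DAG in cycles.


Compute longest path through dependency graph: dist(Ik) = max over predecessors of dist + latency(Ik).
dist(I0) = latency 5 = 5
dist(I1) = dist(I0) + 4 = 5 + 4 = 9
dist(I2) = dist(I0) + 5 = 5 + 5 = 10
dist(I3) = dist(I0) + 3 = 5 + 3 = 8
dist(I4) = dist(I2) + 5 = 10 + 5 = 15
Critical path = max dist = 15

15


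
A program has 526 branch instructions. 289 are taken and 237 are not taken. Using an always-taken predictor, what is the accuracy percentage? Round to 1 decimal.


Predictor: always-taken
Correct predictions = 289
Accuracy = 289 / 526 * 100 = 54.9%

54.9


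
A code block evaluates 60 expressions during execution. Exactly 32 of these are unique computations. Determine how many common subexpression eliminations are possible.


CSE count = total expressions - unique expressions
= 60 - 32 = 28

28


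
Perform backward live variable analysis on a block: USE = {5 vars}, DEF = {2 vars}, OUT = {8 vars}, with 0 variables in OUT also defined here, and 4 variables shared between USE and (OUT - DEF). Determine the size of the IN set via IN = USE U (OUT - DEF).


OUT - DEF: 8 - 0 = 8
|IN| = |USE| + |OUT - DEF| - |USE ∩ (OUT - DEF)| = 5 + 8 - 4 = 9

9


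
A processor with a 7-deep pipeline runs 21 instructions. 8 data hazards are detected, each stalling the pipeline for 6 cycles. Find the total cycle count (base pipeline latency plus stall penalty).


Base cycles = 7 + 21 - 1 = 27
Total stalls = 8 * 6 = 48
Total = 27 + 48 = 75

75


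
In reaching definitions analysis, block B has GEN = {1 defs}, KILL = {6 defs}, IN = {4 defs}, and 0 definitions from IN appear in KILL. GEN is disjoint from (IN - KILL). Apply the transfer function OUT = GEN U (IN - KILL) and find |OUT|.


IN - KILL: 4 - 0 = 4 surviving definitions
OUT = GEN + surviving = 1 + 4 = 5

5


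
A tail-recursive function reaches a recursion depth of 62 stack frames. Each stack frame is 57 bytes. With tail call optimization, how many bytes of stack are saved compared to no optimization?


Without TCO: 62 * 57 = 3534 bytes
With TCO: reuse 1 frame = 57 bytes
Savings = 3534 - 57 = 3477

3477


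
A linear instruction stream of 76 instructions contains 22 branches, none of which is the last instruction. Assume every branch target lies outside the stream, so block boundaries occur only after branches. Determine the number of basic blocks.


With no in-sequence branch targets, the leaders are the first instruction plus the instruction after each branch.
Number of basic blocks = branches + 1
= 22 + 1 = 23

23


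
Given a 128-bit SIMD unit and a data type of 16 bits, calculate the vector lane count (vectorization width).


Width = SIMD bits / data type bits
= 128 / 16 = 8

8


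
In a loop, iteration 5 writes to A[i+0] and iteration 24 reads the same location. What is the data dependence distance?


Distance = read iteration - write iteration
= 24 - 5 = 19

19


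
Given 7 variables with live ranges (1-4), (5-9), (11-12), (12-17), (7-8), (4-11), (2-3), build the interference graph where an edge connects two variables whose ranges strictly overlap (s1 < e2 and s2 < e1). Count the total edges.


Check all pairs for overlapping intervals.
Two intervals (s1,e1) and (s2,e2) overlap if s1 < e2 and s2 < e1.
v0 (1-4) vs v1..v6: overlaps v6 -> 1
v1 (5-9) vs v2..v6: overlaps v4, v5 -> 2
v2 (11-12) vs v3..v6: overlaps none -> 0
v3 (12-17) vs v4..v6: overlaps none -> 0
v4 (7-8) vs v5..v6: overlaps v5 -> 1
v5 (4-11) vs v6: overlaps none -> 0
Total overlapping pairs = 1 + 2 + 0 + 0 + 1 + 0 = 4

4
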